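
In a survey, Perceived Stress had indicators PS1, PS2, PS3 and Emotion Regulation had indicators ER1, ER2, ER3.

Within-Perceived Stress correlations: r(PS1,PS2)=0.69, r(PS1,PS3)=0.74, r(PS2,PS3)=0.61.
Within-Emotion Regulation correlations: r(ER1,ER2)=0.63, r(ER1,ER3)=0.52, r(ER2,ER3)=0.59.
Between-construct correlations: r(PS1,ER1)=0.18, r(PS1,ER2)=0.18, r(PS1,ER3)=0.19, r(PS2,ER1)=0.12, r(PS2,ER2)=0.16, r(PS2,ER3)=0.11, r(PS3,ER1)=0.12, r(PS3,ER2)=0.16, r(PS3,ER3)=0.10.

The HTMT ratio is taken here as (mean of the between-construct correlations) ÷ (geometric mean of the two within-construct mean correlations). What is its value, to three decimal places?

Mean heterotrait r = 1.32/9 = 0.1467.
Mean within-PS = 2.04/3 = 0.6800; mean within-ER = 1.74/3 = 0.5800.
Geometric mean = √(0.6800 × 0.5800) = 0.6280.
HTMT = 0.1467 / 0.6280 = 0.234.

0.234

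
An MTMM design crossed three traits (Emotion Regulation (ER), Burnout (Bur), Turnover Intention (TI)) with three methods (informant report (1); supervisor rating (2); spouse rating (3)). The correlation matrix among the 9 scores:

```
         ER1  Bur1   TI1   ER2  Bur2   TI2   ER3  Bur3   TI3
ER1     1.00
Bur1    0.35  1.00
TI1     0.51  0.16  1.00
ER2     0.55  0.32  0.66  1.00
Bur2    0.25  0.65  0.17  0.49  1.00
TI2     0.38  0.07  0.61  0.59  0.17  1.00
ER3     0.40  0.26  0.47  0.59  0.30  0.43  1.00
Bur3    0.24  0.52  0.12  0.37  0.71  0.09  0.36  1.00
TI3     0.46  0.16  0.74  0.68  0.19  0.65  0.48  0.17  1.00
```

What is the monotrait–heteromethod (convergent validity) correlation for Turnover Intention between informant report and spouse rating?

0.74

Same trait (TI), different methods: r(TI1, TI3) = 0.74.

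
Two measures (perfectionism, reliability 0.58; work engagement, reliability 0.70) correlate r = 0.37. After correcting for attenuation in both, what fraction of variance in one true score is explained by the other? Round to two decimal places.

Disattenuated r = 0.37 / √(0.58 × 0.70) = 0.37 / 0.6372 = 0.5807.
Shared true-score variance = 0.5807² = 0.3372 ≈ 0.34.

0.34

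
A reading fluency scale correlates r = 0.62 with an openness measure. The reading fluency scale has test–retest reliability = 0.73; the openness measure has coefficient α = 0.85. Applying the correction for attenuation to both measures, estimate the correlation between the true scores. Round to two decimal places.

r_true = r_obs / √(r_xx · r_yy) = 0.62 / √(0.73 × 0.85) = 0.62 / √0.6205 = 0.62 / 0.7877 ≈ 0.79.

0.79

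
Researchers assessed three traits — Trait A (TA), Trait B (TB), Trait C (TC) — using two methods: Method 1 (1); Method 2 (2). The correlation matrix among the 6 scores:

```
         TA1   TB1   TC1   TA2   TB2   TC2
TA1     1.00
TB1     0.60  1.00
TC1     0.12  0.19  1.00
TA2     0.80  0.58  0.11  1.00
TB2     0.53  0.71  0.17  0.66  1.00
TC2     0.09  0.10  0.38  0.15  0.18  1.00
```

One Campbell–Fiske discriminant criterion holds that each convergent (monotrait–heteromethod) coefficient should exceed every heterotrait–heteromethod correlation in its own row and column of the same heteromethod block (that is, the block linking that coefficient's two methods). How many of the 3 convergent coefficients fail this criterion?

Checking each validity diagonal entry against its comparison values:
TA (methods 1·2): 0.80 vs {0.53, 0.58, 0.09, 0.11} → pass.
TB (methods 1·2): 0.71 vs {0.58, 0.53, 0.10, 0.17} → pass.
TC (methods 1·2): 0.38 vs {0.11, 0.09, 0.17, 0.10} → pass.
0 of 3 fail.

0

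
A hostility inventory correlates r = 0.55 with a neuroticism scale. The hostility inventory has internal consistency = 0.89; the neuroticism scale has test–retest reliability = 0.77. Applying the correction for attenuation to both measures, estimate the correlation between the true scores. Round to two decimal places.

0.66

r_true = r_obs / √(r_xx · r_yy) = 0.55 / √(0.89 × 0.77) = 0.55 / √0.6853 = 0.55 / 0.8278 ≈ 0.66.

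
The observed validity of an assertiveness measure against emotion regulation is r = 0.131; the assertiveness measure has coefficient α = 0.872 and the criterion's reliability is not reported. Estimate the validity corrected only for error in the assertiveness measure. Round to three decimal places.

Single correction: r_c = r_obs / √r_xx = 0.131 / √0.872 = 0.131 / 0.9338 ≈ 0.140.

0.140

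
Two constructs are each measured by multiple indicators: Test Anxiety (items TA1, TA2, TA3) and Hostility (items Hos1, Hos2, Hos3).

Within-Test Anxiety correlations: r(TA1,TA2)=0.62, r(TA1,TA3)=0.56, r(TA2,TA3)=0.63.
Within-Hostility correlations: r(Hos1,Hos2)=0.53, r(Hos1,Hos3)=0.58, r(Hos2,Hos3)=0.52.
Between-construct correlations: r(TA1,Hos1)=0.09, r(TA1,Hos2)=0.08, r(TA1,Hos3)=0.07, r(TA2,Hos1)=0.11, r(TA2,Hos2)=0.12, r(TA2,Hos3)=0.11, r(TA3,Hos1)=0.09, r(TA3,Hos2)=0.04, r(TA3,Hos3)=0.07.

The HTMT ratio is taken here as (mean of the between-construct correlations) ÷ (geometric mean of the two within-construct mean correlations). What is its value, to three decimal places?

Between-construct mean = 0.78/9 = 0.0867.
Mean within-TA = 1.81/3 = 0.6033; mean within-Hos = 1.63/3 = 0.5433.
Geometric mean = √(0.6033 × 0.5433) = 0.5725.
HTMT = 0.0867 / 0.5725 = 0.151.

0.151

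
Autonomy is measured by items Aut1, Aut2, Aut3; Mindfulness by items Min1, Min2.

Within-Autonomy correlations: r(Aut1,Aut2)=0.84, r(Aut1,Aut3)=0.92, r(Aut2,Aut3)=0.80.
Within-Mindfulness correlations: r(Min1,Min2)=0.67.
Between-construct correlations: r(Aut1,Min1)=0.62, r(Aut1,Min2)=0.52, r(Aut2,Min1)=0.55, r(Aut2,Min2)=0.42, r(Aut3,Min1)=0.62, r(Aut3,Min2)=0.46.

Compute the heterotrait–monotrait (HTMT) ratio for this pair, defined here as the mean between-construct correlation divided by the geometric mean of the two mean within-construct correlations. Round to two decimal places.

Mean between = 3.19/6 = 0.5317.
Mean within-Aut = 2.56/3 = 0.8533; mean within-Min = 0.67/1 = 0.6700.
Geometric mean = √(0.8533 × 0.6700) = 0.7561.
HTMT = 0.5317 / 0.7561 = 0.70.

0.70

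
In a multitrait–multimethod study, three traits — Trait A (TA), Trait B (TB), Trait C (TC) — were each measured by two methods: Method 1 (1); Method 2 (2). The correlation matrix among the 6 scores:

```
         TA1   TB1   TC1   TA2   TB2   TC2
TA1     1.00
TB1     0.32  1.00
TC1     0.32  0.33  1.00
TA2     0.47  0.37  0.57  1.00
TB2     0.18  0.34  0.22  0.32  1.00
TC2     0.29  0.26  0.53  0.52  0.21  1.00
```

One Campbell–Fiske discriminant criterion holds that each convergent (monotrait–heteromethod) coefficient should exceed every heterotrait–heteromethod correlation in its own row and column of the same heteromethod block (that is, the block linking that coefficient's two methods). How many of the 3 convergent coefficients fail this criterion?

Checking each validity diagonal entry against its comparison values:
TA (methods 1·2): 0.47 vs {0.18, 0.37, 0.29, 0.57} → fail.
TB (methods 1·2): 0.34 vs {0.37, 0.18, 0.26, 0.22} → fail.
TC (methods 1·2): 0.53 vs {0.57, 0.29, 0.22, 0.26} → fail.
3 of 3 fail.

3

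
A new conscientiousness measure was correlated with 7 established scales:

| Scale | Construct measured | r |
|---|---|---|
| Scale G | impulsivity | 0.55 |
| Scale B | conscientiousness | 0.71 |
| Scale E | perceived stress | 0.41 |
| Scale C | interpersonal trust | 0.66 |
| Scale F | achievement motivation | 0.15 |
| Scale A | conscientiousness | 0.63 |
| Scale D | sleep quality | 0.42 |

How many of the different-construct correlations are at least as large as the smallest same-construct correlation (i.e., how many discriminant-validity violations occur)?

1

Convergent (same construct = conscientiousness): Scale B, Scale A.
Smallest convergent = 0.63. Discriminant values: 0.55, 0.41, 0.66, 0.15, 0.42; count ≥ 0.63 → 1.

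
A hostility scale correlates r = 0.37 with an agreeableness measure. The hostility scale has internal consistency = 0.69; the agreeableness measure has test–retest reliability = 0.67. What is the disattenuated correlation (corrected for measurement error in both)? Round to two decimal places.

r_true = r_obs / √(r_xx · r_yy) = 0.37 / √(0.69 × 0.67) = 0.37 / √0.4623 = 0.37 / 0.6799 ≈ 0.54.

0.54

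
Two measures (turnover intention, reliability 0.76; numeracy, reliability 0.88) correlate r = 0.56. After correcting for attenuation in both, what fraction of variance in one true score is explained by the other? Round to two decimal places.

Disattenuated r = 0.56 / √(0.76 × 0.88) = 0.56 / 0.8178 = 0.6848.
Shared true-score variance = 0.6848² = 0.4690 ≈ 0.47.

0.47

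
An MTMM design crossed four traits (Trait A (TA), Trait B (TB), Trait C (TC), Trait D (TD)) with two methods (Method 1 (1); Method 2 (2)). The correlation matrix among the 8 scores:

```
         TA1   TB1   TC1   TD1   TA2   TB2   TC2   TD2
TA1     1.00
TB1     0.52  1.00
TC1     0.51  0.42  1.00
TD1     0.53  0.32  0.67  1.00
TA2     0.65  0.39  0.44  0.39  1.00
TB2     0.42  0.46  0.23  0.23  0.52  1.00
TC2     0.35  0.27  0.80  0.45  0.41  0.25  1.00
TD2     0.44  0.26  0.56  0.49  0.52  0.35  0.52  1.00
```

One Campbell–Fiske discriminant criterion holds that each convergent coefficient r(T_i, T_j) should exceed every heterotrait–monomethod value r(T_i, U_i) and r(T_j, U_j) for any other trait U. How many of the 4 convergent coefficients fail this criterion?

Checking each validity diagonal entry against its comparison values:
TA (methods 1·2): 0.65 vs {0.52, 0.52, 0.51, 0.41, 0.53, 0.52} → pass.
TB (methods 1·2): 0.46 vs {0.52, 0.52, 0.42, 0.25, 0.32, 0.35} → fail.
TC (methods 1·2): 0.80 vs {0.51, 0.41, 0.42, 0.25, 0.67, 0.52} → pass.
TD (methods 1·2): 0.49 vs {0.53, 0.52, 0.32, 0.35, 0.67, 0.52} → fail.
2 of 4 fail.

2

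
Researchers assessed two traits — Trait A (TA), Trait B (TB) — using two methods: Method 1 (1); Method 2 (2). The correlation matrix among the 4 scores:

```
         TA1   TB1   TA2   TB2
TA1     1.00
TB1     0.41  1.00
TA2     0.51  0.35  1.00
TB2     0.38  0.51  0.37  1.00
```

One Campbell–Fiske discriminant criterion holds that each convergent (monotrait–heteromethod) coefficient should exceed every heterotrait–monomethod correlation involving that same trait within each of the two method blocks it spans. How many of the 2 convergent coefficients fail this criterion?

Convergent coefficients and their comparison sets:
TA (methods 1·2): 0.51 vs {0.41, 0.37} → pass.
TB (methods 1·2): 0.51 vs {0.41, 0.37} → pass.
0 of 2 fail.

0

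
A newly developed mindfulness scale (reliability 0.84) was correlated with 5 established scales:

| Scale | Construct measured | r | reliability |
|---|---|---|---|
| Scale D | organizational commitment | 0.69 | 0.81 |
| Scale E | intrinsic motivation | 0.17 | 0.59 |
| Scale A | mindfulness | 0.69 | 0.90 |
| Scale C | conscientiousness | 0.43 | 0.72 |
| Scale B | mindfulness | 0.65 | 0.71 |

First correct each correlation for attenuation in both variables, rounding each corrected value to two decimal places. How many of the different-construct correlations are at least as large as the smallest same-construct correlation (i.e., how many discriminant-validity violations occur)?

Disattenuated r (r / √(r_scale · r_new)):
  Scale D (disc): 0.69 / √(0.81·0.84) = 0.84
  Scale E (disc): 0.17 / √(0.59·0.84) = 0.24
  Scale A (conv): 0.69 / √(0.90·0.84) = 0.79
  Scale C (disc): 0.43 / √(0.72·0.84) = 0.55
  Scale B (conv): 0.65 / √(0.71·0.84) = 0.84
Smallest convergent = 0.79. Discriminant values: 0.84, 0.24, 0.55; count ≥ 0.79 → 1.

1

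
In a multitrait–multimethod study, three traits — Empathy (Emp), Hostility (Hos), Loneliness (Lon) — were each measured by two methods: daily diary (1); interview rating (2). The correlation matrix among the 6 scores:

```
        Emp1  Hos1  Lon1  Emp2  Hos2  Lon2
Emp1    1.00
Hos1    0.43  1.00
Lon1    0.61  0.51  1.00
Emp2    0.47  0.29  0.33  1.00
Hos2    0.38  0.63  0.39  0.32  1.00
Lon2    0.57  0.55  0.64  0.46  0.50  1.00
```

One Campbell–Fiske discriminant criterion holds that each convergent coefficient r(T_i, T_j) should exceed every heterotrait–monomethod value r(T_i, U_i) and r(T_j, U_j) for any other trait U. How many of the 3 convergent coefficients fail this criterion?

1

Each convergent coefficient versus the relevant comparison correlations:
Emp (methods 1·2): 0.47 vs {0.43, 0.32, 0.61, 0.46} → fail.
Hos (methods 1·2): 0.63 vs {0.43, 0.32, 0.51, 0.50} → pass.
Lon (methods 1·2): 0.64 vs {0.61, 0.46, 0.51, 0.50} → pass.
1 of 3 fail.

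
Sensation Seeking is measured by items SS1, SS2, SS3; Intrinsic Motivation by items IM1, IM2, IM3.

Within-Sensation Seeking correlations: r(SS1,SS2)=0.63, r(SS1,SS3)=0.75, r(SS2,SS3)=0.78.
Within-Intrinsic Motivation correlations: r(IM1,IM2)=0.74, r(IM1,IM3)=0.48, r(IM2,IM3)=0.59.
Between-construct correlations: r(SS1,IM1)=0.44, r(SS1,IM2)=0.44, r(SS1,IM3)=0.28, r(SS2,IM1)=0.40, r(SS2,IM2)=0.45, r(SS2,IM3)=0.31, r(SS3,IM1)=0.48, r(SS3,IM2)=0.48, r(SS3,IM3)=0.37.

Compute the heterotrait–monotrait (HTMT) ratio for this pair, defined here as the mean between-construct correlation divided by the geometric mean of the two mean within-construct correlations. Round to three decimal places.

Between-construct mean = 3.65/9 = 0.4056.
Mean within-SS = 2.16/3 = 0.7200; mean within-IM = 1.81/3 = 0.6033.
Geometric mean = √(0.7200 × 0.6033) = 0.6591.
HTMT = 0.4056 / 0.6591 = 0.615.

0.615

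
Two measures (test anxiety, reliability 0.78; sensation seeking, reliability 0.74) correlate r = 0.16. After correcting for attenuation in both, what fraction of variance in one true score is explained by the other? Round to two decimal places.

0.04

Disattenuated r = 0.16 / √(0.78 × 0.74) = 0.16 / 0.7597 = 0.2106.
Shared true-score variance = 0.2106² = 0.0444 ≈ 0.04.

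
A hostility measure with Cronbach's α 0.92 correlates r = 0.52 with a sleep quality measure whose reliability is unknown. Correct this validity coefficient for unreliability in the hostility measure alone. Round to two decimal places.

0.54

Single correction: r_c = r_obs / √r_xx = 0.52 / √0.92 = 0.52 / 0.9592 ≈ 0.54.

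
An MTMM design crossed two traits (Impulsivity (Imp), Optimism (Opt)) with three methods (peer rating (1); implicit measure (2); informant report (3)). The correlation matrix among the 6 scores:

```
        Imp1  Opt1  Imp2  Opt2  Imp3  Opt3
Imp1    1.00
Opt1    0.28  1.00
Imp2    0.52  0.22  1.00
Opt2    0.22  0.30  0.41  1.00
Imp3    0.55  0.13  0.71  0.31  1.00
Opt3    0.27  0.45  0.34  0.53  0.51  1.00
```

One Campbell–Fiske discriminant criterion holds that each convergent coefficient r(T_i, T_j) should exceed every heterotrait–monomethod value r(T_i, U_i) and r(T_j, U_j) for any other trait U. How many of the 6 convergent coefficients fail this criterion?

2

Each convergent coefficient versus the relevant comparison correlations:
Imp (methods 1·2): 0.52 vs {0.28, 0.41} → pass.
Imp (methods 1·3): 0.55 vs {0.28, 0.51} → pass.
Imp (methods 2·3): 0.71 vs {0.41, 0.51} → pass.
Opt (methods 1·2): 0.30 vs {0.28, 0.41} → fail.
Opt (methods 1·3): 0.45 vs {0.28, 0.51} → fail.
Opt (methods 2·3): 0.53 vs {0.41, 0.51} → pass.
2 of 6 fail.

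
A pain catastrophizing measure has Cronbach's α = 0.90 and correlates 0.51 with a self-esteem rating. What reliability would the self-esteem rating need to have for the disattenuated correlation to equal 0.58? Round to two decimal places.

0.86

r_true = r_obs / √(r_xx · r_yy) ⇒ 0.58 = 0.51 / √(0.90 · r_yy).
√(0.90 · r_yy) = 0.51 / 0.58 = 0.8793; 0.90 · r_yy = 0.7732; r_yy = 0.7732 / 0.90 ≈ 0.86.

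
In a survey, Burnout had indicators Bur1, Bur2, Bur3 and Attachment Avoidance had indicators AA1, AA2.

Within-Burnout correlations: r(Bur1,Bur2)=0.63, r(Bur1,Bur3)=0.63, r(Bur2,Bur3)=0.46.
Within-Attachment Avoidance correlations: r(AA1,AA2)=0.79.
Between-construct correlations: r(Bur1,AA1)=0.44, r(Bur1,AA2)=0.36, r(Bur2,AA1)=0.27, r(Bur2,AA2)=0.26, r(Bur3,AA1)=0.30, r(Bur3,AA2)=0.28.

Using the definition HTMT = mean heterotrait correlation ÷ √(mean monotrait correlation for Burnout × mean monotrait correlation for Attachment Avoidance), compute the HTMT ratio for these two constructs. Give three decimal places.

Between-construct mean = 1.91/6 = 0.3183.
Mean within-Bur = 1.72/3 = 0.5733; mean within-AA = 0.79/1 = 0.7900.
Geometric mean = √(0.5733 × 0.7900) = 0.6730.
HTMT = 0.3183 / 0.6730 = 0.473.

0.473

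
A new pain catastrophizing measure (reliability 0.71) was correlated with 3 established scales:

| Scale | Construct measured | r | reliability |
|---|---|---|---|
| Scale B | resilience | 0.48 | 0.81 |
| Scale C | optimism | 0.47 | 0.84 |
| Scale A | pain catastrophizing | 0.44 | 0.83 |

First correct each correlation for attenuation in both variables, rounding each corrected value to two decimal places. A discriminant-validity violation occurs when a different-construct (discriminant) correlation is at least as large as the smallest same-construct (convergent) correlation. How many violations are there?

2

Disattenuated r (r / √(r_scale · r_new)):
  Scale B (disc): 0.48 / √(0.81·0.71) = 0.63
  Scale C (disc): 0.47 / √(0.84·0.71) = 0.61
  Scale A (conv): 0.44 / √(0.83·0.71) = 0.57
Smallest convergent = 0.57. Discriminant values: 0.63, 0.61; count ≥ 0.57 → 2.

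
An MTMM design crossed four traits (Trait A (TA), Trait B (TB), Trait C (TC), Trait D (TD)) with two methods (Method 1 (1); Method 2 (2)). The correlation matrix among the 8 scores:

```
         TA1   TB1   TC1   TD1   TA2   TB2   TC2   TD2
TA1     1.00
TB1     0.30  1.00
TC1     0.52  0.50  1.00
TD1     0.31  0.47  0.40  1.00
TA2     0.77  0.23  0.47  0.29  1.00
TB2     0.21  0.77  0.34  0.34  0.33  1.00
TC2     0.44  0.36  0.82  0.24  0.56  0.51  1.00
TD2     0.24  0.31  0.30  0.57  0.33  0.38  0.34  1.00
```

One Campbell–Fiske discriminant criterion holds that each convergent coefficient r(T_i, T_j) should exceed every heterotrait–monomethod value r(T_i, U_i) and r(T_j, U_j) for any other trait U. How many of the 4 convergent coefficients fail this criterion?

0

Each convergent coefficient versus the relevant comparison correlations:
TA (methods 1·2): 0.77 vs {0.30, 0.33, 0.52, 0.56, 0.31, 0.33} → pass.
TB (methods 1·2): 0.77 vs {0.30, 0.33, 0.50, 0.51, 0.47, 0.38} → pass.
TC (methods 1·2): 0.82 vs {0.52, 0.56, 0.50, 0.51, 0.40, 0.34} → pass.
TD (methods 1·2): 0.57 vs {0.31, 0.33, 0.47, 0.38, 0.40, 0.34} → pass.
0 of 4 fail.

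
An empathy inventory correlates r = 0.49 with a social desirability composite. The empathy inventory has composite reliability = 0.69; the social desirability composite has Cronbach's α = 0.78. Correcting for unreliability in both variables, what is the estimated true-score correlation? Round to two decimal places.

0.67

r_true = r_obs / √(r_xx · r_yy) = 0.49 / √(0.69 × 0.78) = 0.49 / √0.5382 = 0.49 / 0.7336 ≈ 0.67.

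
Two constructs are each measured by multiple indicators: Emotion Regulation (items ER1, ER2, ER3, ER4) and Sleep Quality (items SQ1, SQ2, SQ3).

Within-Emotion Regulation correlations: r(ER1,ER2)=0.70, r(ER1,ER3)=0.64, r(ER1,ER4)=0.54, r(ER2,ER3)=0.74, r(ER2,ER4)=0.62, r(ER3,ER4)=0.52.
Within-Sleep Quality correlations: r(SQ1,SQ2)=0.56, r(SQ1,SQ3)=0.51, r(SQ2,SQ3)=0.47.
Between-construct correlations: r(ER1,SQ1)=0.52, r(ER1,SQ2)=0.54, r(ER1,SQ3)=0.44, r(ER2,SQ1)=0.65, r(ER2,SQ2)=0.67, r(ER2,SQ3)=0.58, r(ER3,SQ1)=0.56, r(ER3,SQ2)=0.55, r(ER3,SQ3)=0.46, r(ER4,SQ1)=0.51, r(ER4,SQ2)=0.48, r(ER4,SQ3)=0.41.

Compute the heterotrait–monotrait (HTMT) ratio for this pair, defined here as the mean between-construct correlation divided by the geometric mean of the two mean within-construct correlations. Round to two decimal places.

0.94

Mean between = 6.37/12 = 0.5308.
Mean within-ER = 3.76/6 = 0.6267; mean within-SQ = 1.54/3 = 0.5133.
Geometric mean = √(0.6267 × 0.5133) = 0.5672.
HTMT = 0.5308 / 0.5672 = 0.94.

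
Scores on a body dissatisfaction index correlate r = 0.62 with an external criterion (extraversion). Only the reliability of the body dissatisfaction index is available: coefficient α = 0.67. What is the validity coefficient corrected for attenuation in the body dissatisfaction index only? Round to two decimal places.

Single correction: r_c = r_obs / √r_xx = 0.62 / √0.67 = 0.62 / 0.8185 ≈ 0.76.

0.76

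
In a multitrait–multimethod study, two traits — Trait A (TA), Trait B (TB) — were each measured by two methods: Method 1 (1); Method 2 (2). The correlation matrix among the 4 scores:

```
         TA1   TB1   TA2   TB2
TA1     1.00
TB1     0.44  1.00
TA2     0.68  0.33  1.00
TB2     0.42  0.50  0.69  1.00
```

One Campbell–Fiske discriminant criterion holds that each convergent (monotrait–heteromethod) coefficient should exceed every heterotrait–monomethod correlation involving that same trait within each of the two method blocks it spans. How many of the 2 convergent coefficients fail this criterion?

2

Each convergent coefficient versus the relevant comparison correlations:
TA (methods 1·2): 0.68 vs {0.44, 0.69} → fail.
TB (methods 1·2): 0.50 vs {0.44, 0.69} → fail.
2 of 2 fail.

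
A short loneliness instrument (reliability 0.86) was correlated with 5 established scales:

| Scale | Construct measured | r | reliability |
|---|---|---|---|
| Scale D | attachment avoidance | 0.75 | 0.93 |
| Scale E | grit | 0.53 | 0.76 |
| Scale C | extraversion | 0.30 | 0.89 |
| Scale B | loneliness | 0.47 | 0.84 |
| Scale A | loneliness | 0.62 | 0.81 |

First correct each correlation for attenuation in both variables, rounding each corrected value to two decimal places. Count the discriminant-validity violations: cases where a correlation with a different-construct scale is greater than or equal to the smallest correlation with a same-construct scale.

Disattenuated r (r / √(r_scale · r_new)):
  Scale D (disc): 0.75 / √(0.93·0.86) = 0.84
  Scale E (disc): 0.53 / √(0.76·0.86) = 0.66
  Scale C (disc): 0.30 / √(0.89·0.86) = 0.34
  Scale B (conv): 0.47 / √(0.84·0.86) = 0.55
  Scale A (conv): 0.62 / √(0.81·0.86) = 0.74
Smallest convergent = 0.55. Discriminant values: 0.84, 0.66, 0.34; count ≥ 0.55 → 2.

2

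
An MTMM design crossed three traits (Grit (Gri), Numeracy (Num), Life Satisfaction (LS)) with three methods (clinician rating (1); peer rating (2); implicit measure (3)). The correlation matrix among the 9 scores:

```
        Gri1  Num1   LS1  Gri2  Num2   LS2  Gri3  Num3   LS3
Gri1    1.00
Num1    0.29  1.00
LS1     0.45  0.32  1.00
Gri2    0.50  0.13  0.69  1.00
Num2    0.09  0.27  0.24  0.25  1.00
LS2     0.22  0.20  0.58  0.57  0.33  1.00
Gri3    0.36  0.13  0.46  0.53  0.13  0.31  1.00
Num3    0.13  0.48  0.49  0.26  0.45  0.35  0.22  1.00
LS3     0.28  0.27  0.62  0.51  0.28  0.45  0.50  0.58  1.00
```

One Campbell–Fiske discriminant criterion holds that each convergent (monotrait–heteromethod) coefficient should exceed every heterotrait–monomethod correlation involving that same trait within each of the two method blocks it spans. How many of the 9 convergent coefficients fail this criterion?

7

Checking each validity diagonal entry against its comparison values:
Gri (methods 1·2): 0.50 vs {0.29, 0.25, 0.45, 0.57} → fail.
Gri (methods 1·3): 0.36 vs {0.29, 0.22, 0.45, 0.50} → fail.
Gri (methods 2·3): 0.53 vs {0.25, 0.22, 0.57, 0.50} → fail.
Num (methods 1·2): 0.27 vs {0.29, 0.25, 0.32, 0.33} → fail.
Num (methods 1·3): 0.48 vs {0.29, 0.22, 0.32, 0.58} → fail.
Num (methods 2·3): 0.45 vs {0.25, 0.22, 0.33, 0.58} → fail.
LS (methods 1·2): 0.58 vs {0.45, 0.57, 0.32, 0.33} → pass.
LS (methods 1·3): 0.62 vs {0.45, 0.50, 0.32, 0.58} → pass.
LS (methods 2·3): 0.45 vs {0.57, 0.50, 0.33, 0.58} → fail.
7 of 9 fail.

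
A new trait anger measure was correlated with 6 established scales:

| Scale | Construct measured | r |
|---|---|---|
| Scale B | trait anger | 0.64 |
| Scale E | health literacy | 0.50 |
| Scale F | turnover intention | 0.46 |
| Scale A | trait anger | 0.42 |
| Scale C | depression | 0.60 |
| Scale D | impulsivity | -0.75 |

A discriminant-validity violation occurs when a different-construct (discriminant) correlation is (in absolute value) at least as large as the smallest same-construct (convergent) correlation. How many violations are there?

4

Convergent (same construct = trait anger): Scale B, Scale A.
Smallest convergent = 0.42. Discriminant |r|: 0.50, 0.46, 0.60, 0.75; count ≥ 0.42 → 4.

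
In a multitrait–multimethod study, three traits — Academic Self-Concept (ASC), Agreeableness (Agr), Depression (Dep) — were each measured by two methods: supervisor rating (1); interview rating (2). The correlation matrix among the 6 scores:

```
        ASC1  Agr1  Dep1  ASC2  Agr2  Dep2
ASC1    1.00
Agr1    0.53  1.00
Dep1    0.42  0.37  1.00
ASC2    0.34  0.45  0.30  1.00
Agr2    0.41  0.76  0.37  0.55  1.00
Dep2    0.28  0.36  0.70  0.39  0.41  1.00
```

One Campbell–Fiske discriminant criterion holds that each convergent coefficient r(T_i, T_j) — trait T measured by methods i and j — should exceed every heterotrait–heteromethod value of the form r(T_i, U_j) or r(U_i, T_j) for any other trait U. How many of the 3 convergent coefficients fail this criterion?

1

Convergent coefficients and their comparison sets:
ASC (methods 1·2): 0.34 vs {0.41, 0.45, 0.28, 0.30} → fail.
Agr (methods 1·2): 0.76 vs {0.45, 0.41, 0.36, 0.37} → pass.
Dep (methods 1·2): 0.70 vs {0.30, 0.28, 0.37, 0.36} → pass.
1 of 3 fail.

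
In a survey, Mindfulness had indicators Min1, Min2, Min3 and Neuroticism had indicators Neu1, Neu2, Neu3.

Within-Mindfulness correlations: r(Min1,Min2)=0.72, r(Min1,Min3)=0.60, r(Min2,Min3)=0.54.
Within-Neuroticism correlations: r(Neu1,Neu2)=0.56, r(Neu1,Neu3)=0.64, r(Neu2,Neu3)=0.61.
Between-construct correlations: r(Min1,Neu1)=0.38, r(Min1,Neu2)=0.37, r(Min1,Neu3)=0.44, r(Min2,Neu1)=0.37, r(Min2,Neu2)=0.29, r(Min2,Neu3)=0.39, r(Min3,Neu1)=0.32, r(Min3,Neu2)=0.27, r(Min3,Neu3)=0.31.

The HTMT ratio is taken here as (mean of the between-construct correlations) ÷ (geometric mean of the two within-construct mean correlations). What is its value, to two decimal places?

0.57

Between-construct mean = 3.14/9 = 0.3489.
Mean within-Min = 1.86/3 = 0.6200; mean within-Neu = 1.81/3 = 0.6033.
Geometric mean = √(0.6200 × 0.6033) = 0.6116.
HTMT = 0.3489 / 0.6116 = 0.57.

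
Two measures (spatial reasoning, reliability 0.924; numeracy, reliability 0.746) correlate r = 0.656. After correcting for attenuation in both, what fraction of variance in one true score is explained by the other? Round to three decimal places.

Disattenuated r = 0.656 / √(0.924 × 0.746) = 0.656 / 0.8302 = 0.7902.
Shared true-score variance = 0.7902² = 0.6244 ≈ 0.624.

0.624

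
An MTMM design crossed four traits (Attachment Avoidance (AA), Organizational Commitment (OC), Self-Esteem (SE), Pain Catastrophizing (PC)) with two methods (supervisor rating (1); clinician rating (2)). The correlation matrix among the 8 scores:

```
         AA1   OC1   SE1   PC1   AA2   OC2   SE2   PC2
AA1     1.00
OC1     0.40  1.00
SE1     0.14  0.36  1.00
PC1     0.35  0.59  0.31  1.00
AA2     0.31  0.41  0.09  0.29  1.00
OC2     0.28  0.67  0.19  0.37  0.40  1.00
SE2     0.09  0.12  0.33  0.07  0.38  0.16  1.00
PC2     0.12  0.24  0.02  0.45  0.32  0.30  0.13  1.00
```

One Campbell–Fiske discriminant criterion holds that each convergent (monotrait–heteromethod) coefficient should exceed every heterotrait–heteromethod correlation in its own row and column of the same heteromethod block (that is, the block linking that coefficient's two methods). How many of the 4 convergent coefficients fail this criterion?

1

Checking each validity diagonal entry against its comparison values:
AA (methods 1·2): 0.31 vs {0.28, 0.41, 0.09, 0.09, 0.12, 0.29} → fail.
OC (methods 1·2): 0.67 vs {0.41, 0.28, 0.12, 0.19, 0.24, 0.37} → pass.
SE (methods 1·2): 0.33 vs {0.09, 0.09, 0.19, 0.12, 0.02, 0.07} → pass.
PC (methods 1·2): 0.45 vs {0.29, 0.12, 0.37, 0.24, 0.07, 0.02} → pass.
1 of 4 fail.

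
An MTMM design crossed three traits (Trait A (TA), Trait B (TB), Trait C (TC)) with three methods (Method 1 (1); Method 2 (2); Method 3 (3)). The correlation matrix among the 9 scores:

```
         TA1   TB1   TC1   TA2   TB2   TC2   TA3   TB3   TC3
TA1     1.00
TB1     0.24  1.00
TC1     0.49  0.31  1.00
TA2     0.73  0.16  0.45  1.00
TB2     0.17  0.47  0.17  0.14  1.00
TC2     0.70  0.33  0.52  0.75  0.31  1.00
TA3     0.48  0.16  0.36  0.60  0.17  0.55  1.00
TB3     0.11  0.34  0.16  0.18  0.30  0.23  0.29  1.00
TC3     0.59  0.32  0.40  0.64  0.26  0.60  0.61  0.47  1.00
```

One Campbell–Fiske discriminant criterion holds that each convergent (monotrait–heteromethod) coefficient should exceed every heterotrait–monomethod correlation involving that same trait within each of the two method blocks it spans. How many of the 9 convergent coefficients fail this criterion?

8

Each convergent coefficient versus the relevant comparison correlations:
TA (methods 1·2): 0.73 vs {0.24, 0.14, 0.49, 0.75} → fail.
TA (methods 1·3): 0.48 vs {0.24, 0.29, 0.49, 0.61} → fail.
TA (methods 2·3): 0.60 vs {0.14, 0.29, 0.75, 0.61} → fail.
TB (methods 1·2): 0.47 vs {0.24, 0.14, 0.31, 0.31} → pass.
TB (methods 1·3): 0.34 vs {0.24, 0.29, 0.31, 0.47} → fail.
TB (methods 2·3): 0.30 vs {0.14, 0.29, 0.31, 0.47} → fail.
TC (methods 1·2): 0.52 vs {0.49, 0.75, 0.31, 0.31} → fail.
TC (methods 1·3): 0.40 vs {0.49, 0.61, 0.31, 0.47} → fail.
TC (methods 2·3): 0.60 vs {0.75, 0.61, 0.31, 0.47} → fail.
8 of 9 fail.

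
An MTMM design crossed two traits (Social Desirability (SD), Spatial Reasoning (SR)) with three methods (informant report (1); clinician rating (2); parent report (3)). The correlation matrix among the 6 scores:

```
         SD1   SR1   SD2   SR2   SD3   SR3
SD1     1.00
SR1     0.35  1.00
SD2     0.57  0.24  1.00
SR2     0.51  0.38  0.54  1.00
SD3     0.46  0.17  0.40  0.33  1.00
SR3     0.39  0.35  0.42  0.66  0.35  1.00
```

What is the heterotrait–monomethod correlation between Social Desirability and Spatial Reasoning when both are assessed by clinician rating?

Different traits, same method: r(SD2, SR2) = 0.54.

0.54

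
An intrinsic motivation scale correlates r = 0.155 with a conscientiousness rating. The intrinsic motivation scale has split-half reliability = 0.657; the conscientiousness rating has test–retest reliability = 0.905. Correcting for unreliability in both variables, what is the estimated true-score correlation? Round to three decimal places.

r_true = r_obs / √(r_xx · r_yy) = 0.155 / √(0.657 × 0.905) = 0.155 / √0.594585 = 0.155 / 0.7711 ≈ 0.201.

0.201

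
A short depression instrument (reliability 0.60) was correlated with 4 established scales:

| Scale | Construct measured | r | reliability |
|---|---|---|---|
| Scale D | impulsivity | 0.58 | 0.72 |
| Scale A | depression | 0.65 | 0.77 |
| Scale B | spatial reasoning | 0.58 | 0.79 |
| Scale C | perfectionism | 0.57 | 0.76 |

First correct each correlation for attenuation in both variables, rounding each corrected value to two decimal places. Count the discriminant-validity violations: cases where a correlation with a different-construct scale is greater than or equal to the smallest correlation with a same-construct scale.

0

Disattenuated r (r / √(r_scale · r_new)):
  Scale D (disc): 0.58 / √(0.72·0.60) = 0.88
  Scale A (conv): 0.65 / √(0.77·0.60) = 0.96
  Scale B (disc): 0.58 / √(0.79·0.60) = 0.84
  Scale C (disc): 0.57 / √(0.76·0.60) = 0.84
Smallest convergent = 0.96. Discriminant values: 0.88, 0.84, 0.84; count ≥ 0.96 → 0.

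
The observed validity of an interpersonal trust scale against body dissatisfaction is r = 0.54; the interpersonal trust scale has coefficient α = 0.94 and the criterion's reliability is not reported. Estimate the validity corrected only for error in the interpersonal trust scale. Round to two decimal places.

0.56

Single correction: r_c = r_obs / √r_xx = 0.54 / √0.94 = 0.54 / 0.9695 ≈ 0.56.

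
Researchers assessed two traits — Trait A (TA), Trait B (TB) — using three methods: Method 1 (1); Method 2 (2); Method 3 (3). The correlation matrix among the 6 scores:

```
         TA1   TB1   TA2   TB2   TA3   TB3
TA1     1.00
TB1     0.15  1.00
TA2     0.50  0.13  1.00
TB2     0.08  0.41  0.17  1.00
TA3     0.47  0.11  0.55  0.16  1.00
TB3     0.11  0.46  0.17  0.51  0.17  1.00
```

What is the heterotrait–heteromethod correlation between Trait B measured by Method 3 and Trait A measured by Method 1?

Different traits and methods: r(TB3, TA1) = 0.11.

0.11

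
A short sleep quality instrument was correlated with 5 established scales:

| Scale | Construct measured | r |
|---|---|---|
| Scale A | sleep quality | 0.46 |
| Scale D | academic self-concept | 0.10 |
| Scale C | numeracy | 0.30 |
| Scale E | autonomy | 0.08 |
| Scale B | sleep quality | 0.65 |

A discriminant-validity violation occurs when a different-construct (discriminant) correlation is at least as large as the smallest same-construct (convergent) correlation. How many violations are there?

0

Convergent (same construct = sleep quality): Scale A, Scale B.
Smallest convergent = 0.46. Discriminant values: 0.10, 0.30, 0.08; count ≥ 0.46 → 0.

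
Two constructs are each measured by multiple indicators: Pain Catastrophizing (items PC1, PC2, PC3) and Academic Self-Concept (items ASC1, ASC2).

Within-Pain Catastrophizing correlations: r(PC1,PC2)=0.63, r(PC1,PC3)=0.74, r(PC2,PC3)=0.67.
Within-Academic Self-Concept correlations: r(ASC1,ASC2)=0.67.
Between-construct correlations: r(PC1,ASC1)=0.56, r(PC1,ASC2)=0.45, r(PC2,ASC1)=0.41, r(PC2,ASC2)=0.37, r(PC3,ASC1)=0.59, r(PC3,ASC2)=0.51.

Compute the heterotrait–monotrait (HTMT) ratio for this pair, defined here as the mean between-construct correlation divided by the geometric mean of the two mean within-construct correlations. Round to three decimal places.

0.714

Between-construct mean = 2.89/6 = 0.4817.
Mean within-PC = 2.04/3 = 0.6800; mean within-ASC = 0.67/1 = 0.6700.
Geometric mean = √(0.6800 × 0.6700) = 0.6750.
HTMT = 0.4817 / 0.6750 = 0.714.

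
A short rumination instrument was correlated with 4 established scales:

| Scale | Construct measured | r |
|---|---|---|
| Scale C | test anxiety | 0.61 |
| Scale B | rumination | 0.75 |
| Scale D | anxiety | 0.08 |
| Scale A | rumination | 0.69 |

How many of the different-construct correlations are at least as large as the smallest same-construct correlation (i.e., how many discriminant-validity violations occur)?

Convergent (same construct = rumination): Scale B, Scale A.
Smallest convergent = 0.69. Discriminant values: 0.61, 0.08; count ≥ 0.69 → 0.

0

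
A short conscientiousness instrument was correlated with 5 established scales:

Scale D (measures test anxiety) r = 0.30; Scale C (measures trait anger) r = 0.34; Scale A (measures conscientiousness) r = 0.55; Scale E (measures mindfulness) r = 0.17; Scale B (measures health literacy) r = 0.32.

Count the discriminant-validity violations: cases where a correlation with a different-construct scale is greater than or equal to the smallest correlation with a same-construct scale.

Convergent (same construct = conscientiousness): Scale A.
Smallest convergent = 0.55. Discriminant values: 0.30, 0.34, 0.17, 0.32; count ≥ 0.55 → 0.

0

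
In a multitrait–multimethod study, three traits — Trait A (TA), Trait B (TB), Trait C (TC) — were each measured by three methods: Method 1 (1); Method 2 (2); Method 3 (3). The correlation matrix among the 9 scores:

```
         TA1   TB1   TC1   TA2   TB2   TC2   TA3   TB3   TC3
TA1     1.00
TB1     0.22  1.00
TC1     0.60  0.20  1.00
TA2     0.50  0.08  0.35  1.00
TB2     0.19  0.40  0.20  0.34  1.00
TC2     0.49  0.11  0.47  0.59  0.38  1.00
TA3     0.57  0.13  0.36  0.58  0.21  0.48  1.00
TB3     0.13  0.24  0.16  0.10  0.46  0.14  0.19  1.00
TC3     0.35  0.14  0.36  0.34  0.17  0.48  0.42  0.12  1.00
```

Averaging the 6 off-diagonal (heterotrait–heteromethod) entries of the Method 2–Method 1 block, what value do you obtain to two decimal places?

HTHM values (method 2 × method 1): 0.08, 0.35, 0.19, 0.20, 0.49, 0.11; mean = 1.42/6 = 0.24.

0.24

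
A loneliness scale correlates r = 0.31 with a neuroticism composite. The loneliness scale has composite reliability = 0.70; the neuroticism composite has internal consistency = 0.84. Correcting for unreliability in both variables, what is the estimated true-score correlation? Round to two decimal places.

r_true = r_obs / √(r_xx · r_yy) = 0.31 / √(0.70 × 0.84) = 0.31 / √0.5880 = 0.31 / 0.7668 ≈ 0.40.

0.40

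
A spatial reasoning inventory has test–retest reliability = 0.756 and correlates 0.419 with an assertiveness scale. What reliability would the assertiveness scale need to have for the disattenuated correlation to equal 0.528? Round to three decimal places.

r_true = r_obs / √(r_xx · r_yy) ⇒ 0.528 = 0.419 / √(0.756 · r_yy).
√(0.756 · r_yy) = 0.419 / 0.528 = 0.7936; 0.756 · r_yy = 0.6298; r_yy = 0.6298 / 0.756 ≈ 0.833.

0.833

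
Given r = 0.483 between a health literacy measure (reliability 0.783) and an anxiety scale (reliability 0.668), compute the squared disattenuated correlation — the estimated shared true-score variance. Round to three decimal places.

0.446

Disattenuated r = 0.483 / √(0.783 × 0.668) = 0.483 / 0.7232 = 0.6679.
Shared true-score variance = 0.6679² = 0.4461 ≈ 0.446.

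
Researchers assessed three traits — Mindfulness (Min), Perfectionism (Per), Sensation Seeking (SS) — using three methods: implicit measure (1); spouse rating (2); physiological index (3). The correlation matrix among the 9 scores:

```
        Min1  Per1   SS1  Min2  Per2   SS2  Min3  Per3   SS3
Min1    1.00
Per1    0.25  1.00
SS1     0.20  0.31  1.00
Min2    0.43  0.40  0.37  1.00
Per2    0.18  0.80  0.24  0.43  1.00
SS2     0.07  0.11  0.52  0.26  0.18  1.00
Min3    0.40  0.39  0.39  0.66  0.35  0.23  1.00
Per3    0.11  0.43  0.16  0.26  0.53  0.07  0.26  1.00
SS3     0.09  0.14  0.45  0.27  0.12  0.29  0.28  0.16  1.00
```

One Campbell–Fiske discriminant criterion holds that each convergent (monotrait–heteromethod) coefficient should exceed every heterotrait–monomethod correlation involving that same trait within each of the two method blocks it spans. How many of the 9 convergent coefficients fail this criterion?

Checking each validity diagonal entry against its comparison values:
Min (methods 1·2): 0.43 vs {0.25, 0.43, 0.20, 0.26} → fail.
Min (methods 1·3): 0.40 vs {0.25, 0.26, 0.20, 0.28} → pass.
Min (methods 2·3): 0.66 vs {0.43, 0.26, 0.26, 0.28} → pass.
Per (methods 1·2): 0.80 vs {0.25, 0.43, 0.31, 0.18} → pass.
Per (methods 1·3): 0.43 vs {0.25, 0.26, 0.31, 0.16} → pass.
Per (methods 2·3): 0.53 vs {0.43, 0.26, 0.18, 0.16} → pass.
SS (methods 1·2): 0.52 vs {0.20, 0.26, 0.31, 0.18} → pass.
SS (methods 1·3): 0.45 vs {0.20, 0.28, 0.31, 0.16} → pass.
SS (methods 2·3): 0.29 vs {0.26, 0.28, 0.18, 0.16} → pass.
1 of 9 fail.

1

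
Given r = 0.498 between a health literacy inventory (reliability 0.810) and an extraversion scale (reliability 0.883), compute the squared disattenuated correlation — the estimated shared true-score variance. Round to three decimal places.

Disattenuated r = 0.498 / √(0.810 × 0.883) = 0.498 / 0.8457 = 0.5889.
Shared true-score variance = 0.5889² = 0.3468 ≈ 0.347.

0.347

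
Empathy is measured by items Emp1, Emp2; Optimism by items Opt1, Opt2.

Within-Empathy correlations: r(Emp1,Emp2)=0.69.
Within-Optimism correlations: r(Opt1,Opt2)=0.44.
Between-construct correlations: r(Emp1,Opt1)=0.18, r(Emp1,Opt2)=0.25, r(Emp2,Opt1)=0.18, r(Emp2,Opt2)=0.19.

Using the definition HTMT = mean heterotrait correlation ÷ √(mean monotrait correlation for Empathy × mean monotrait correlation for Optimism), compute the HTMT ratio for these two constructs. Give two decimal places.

0.36

Mean between = 0.80/4 = 0.2000.
Mean within-Emp = 0.69/1 = 0.6900; mean within-Opt = 0.44/1 = 0.4400.
Geometric mean = √(0.6900 × 0.4400) = 0.5510.
HTMT = 0.2000 / 0.5510 = 0.36.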